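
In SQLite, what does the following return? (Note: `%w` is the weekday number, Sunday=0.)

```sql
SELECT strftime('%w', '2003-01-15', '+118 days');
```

2

First apply '+118 days': 2003-01-15 → 2003-05-13.
2003-05-13 is a Tuesday; with Sunday=0 that is 2.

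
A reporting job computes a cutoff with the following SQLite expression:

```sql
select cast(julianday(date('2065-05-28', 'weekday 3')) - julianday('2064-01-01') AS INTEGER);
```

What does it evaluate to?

`weekday 3` advances to the next Wednesday; 2065-05-28 is a Thursday, so it moves forward to 2065-06-03.
30 days remain in January 2064 after the 1st (31 − 1).
Full months from February 2064 through May 2065 contribute their day counts.
Then 3 days into June 2065.
Total: 30 + 29 + 31 + 30 + 31 + 30 + 31 + 31 + 30 + 31 + 30 + 31 + 31 + 28 + 31 + 30 + 31 + 3 = 519.

519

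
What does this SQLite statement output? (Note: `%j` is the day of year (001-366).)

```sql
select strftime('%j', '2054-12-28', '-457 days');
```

270

First apply '-457 days': 2054-12-28 → 2053-09-27.
Day-of-year for 2053-09-27: days since 2053-01-01 inclusive = 270, zero-padded to 270.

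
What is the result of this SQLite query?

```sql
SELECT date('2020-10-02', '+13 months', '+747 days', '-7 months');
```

Adding +13 months to 2020-10-02 gives 2021-11-02.
Applying '+747 days' to 2021-11-02: counting 747 days forward gives 2023-11-19.
Adding -7 months to 2023-11-19 gives 2023-04-19.

2023-04-19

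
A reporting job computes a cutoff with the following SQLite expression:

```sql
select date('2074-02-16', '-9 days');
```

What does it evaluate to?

2074-02-07

Going back 9 days within February lands on 2074-02-07.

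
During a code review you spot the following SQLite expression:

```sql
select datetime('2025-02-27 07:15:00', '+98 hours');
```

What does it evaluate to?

2025-03-03 09:15:00

+98 hours from 2025-02-27 07:15:00 is 2025-03-03 09:15:00 (crosses midnight).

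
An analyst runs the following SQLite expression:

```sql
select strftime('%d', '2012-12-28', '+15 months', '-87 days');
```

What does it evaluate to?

First apply '+15 months', '-87 days': 2012-12-28 → 2013-12-31.
`%d` extracts the 2-digit day of month: 31.

31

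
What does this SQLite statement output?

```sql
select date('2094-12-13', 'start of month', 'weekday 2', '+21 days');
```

2094-12-28

`start of month` rewinds 2094-12-13 to 2094-12-01.
`weekday 2` advances to the next Tuesday; 2094-12-01 is a Wednesday, so it moves forward to 2094-12-07.
Advancing 21 more days within December lands on 2094-12-28.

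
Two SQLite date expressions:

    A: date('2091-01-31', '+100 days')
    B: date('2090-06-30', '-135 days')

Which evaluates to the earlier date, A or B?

B

A = 2091-05-11.
B = 2090-02-15.
B is earlier.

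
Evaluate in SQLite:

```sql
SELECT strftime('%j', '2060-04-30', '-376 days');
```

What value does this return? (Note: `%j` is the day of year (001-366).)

110

First apply '-376 days': 2060-04-30 → 2059-04-20.
Day-of-year for 2059-04-20: days since 2059-01-01 inclusive = 110, zero-padded to 110.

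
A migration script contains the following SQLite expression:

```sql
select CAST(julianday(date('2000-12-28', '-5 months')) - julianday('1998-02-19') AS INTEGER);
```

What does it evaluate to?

Adding -5 months to 2000-12-28 gives 2000-07-28.
9 days remain in February 1998 after the 19th (28 − 19).
Full months from March 1998 through June 2000 contribute their day counts.
Then 28 days into July 2000.
Total: 9 + 31 + 30 + 31 + 30 + 31 + 31 + 30 + 31 + 30 + 31 + 31 + 28 + 31 + 30 + 31 + 30 + 31 + 31 + 30 + 31 + 30 + 31 + 31 + 29 + 31 + 30 + 31 + 30 + 28 = 890.

890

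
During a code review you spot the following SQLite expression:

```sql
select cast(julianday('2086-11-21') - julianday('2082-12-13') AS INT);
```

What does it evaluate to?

18 days remain in December 2082 after the 13th (31 − 13).
Full months from January 2083 through October 2086 contribute their day counts.
Then 21 days into November 2086.
Total: 18 + 31 + 28 + 31 + 30 + 31 + 30 + 31 + 31 + 30 + 31 + 30 + 31 + 31 + 29 + 31 + 30 + 31 + 30 + 31 + 31 + 30 + 31 + 30 + 31 + 31 + 28 + 31 + 30 + 31 + 30 + 31 + 31 + 30 + 31 + 30 + 31 + 31 + 28 + 31 + 30 + 31 + 30 + 31 + 31 + 30 + 31 + 21 = 1439.

1439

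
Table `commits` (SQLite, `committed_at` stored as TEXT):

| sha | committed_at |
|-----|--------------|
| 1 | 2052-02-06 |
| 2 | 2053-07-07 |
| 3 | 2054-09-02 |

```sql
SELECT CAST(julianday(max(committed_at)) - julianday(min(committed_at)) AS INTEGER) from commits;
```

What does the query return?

MIN = 2052-02-06, MAX = 2054-09-02.
23 days remain in February 2052 after the 6th (29 − 6).
Full months from March 2052 through August 2054 contribute their day counts.
Then 2 days into September 2054.
Total: 23 + 31 + 30 + 31 + 30 + 31 + 31 + 30 + 31 + 30 + 31 + 31 + 28 + 31 + 30 + 31 + 30 + 31 + 31 + 30 + 31 + 30 + 31 + 31 + 28 + 31 + 30 + 31 + 30 + 31 + 31 + 2 = 939.

939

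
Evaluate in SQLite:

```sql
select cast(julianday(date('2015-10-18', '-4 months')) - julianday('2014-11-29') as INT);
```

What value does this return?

Adding -4 months to 2015-10-18 gives 2015-06-18.
1 day remains in November 2014 after the 29th (30 − 29).
Full months from December 2014 through May 2015 contribute their day counts.
Then 18 days into June 2015.
Total: 1 + 31 + 31 + 28 + 31 + 30 + 31 + 18 = 201.

201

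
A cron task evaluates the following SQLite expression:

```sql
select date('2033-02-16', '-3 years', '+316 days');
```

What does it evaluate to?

Adding -3 years to 2033-02-16 gives 2030-02-16.
Applying '+316 days' to 2030-02-16: counting 316 days forward gives 2030-12-29.

2030-12-29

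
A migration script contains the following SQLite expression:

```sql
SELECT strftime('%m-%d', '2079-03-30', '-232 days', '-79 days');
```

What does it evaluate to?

First apply '-232 days', '-79 days': 2079-03-30 → 2078-05-23.
`%m-%d` extracts the month-day: 05-23.

05-23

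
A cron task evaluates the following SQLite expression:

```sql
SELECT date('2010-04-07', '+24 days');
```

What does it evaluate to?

2010-05-01

April 2010 has 30 days; 23 remain after the 7th, so 24 days reach 2010-05-01.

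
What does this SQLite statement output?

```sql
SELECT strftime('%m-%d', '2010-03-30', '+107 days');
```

First apply '+107 days': 2010-03-30 → 2010-07-15.
`%m-%d` extracts the month-day: 07-15.

07-15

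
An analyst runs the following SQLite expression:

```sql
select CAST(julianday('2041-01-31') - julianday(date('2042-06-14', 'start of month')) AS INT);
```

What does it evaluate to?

-486

`start of month` rewinds 2042-06-14 to 2042-06-01.
0 days remain in January 2041 after the 31st (31 − 31).
Full months from February 2041 through May 2042 contribute their day counts.
Then 1 day into June 2042.
Total: 0 + 28 + 31 + 30 + 31 + 30 + 31 + 31 + 30 + 31 + 30 + 31 + 31 + 28 + 31 + 30 + 31 + 1 = 486.
The subtraction is earlier − later, so the result is −486 → -486.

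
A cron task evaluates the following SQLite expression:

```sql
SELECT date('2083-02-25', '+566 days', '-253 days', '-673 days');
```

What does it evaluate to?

2082-03-02

Applying '+566 days' to 2083-02-25: counting 566 days forward gives 2084-09-13.
Applying '-253 days' to 2084-09-13: counting 253 days back gives 2084-01-04.
Applying '-673 days' to 2084-01-04: counting 673 days back gives 2082-03-02.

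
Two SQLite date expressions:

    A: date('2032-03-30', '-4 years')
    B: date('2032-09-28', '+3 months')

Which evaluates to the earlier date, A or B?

A

A = 2028-03-30.
B = 2032-12-28.
A is earlier.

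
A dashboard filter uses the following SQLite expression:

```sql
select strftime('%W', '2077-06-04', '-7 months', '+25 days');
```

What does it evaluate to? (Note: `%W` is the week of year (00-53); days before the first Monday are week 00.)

47

First apply '-7 months', '+25 days': 2077-06-04 → 2076-11-29.
2076-11-29 is a Sunday. SQLite's %W counts Mondays since the year started; the result is 47.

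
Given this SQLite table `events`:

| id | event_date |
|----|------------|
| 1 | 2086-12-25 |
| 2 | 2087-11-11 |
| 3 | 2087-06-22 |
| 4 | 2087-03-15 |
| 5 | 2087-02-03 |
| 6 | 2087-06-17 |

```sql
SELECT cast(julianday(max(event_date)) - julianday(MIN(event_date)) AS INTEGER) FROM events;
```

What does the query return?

321

MIN = 2086-12-25, MAX = 2087-11-11.
6 days remain in December 2086 after the 25th (31 − 25).
Full months from January 2087 through October 2087 contribute their day counts.
Then 11 days into November 2087.
Total: 6 + 31 + 28 + 31 + 30 + 31 + 30 + 31 + 31 + 30 + 31 + 11 = 321.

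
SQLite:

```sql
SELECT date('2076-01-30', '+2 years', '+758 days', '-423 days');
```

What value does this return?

Adding +2 years to 2076-01-30 gives 2078-01-30.
Applying '+758 days' to 2078-01-30: counting 758 days forward gives 2080-02-27.
Applying '-423 days' to 2080-02-27: counting 423 days back gives 2078-12-31.

2078-12-31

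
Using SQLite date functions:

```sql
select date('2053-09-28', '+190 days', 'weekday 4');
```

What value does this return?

Applying '+190 days' to 2053-09-28: counting 190 days forward gives 2054-04-06.
`weekday 4` advances to the next Thursday; 2054-04-06 is a Monday, so it moves forward to 2054-04-09.

2054-04-09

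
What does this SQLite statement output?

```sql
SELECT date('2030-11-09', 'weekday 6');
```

2030-11-09

`weekday 6` advances to the next Saturday; 2030-11-09 is already a Saturday, so it stays at 2030-11-09.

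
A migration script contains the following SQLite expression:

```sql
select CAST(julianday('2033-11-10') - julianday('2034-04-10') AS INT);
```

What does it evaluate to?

20 days remain in November 2033 after the 10th (30 − 10).
December 2033: 31 days.
January 2034: 31 days.
February 2034: 28 days.
March 2034: 31 days.
Then 10 days into April 2034.
Total: 20 + 31 + 31 + 28 + 31 + 10 = 151.
The subtraction is earlier − later, so the result is −151 → -151.

-151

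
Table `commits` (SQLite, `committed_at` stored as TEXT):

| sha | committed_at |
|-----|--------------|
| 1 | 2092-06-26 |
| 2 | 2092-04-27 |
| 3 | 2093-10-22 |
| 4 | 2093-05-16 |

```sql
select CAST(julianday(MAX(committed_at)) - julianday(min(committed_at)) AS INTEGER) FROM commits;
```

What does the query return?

543

MIN = 2092-04-27, MAX = 2093-10-22.
3 days remain in April 2092 after the 27th (30 − 27).
Full months from May 2092 through September 2093 contribute their day counts.
Then 22 days into October 2093.
Total: 3 + 31 + 30 + 31 + 31 + 30 + 31 + 30 + 31 + 31 + 28 + 31 + 30 + 31 + 30 + 31 + 31 + 30 + 22 = 543.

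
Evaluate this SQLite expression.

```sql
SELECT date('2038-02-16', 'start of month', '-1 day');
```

2038-01-31

`start of month` rewinds 2038-02-16 to 2038-02-01.
Going back 1 day from 2038-02-01 reaches 2038-01-31 (last day of January, 31 days).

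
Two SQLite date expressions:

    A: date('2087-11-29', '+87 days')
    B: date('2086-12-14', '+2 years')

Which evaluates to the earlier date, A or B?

A = 2088-02-24.
B = 2088-12-14.
A is earlier.

A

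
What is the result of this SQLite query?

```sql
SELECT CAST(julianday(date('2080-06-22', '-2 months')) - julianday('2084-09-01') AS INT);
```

-1593

Adding -2 months to 2080-06-22 gives 2080-04-22.
8 days remain in April 2080 after the 22nd (30 − 22).
Full months from May 2080 through August 2084 contribute their day counts.
Then 1 day into September 2084.
Total: 8 + 31 + 30 + 31 + 31 + 30 + 31 + 30 + 31 + 31 + 28 + 31 + 30 + 31 + 30 + 31 + 31 + 30 + 31 + 30 + 31 + 31 + 28 + 31 + 30 + 31 + 30 + 31 + 31 + 30 + 31 + 30 + 31 + 31 + 28 + 31 + 30 + 31 + 30 + 31 + 31 + 30 + 31 + 30 + 31 + 31 + 29 + 31 + 30 + 31 + 30 + 31 + 31 + 1 = 1593.
The subtraction is earlier − later, so the result is −1593 → -1593.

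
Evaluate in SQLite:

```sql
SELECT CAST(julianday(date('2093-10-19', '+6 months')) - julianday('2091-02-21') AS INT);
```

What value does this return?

Adding +6 months to 2093-10-19 gives 2094-04-19.
7 days remain in February 2091 after the 21st (28 − 21).
Full months from March 2091 through March 2094 contribute their day counts.
Then 19 days into April 2094.
Total: 7 + 31 + 30 + 31 + 30 + 31 + 31 + 30 + 31 + 30 + 31 + 31 + 29 + 31 + 30 + 31 + 30 + 31 + 31 + 30 + 31 + 30 + 31 + 31 + 28 + 31 + 30 + 31 + 30 + 31 + 31 + 30 + 31 + 30 + 31 + 31 + 28 + 31 + 19 = 1153.

1153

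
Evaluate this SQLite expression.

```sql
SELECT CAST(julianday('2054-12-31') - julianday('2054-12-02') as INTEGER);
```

Both dates are in December 2054: 31 − 2 = 29.

29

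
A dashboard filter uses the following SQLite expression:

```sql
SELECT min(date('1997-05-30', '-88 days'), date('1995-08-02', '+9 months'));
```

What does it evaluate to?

date('1997-05-30', '-88 days') → 1997-03-03.
date('1995-08-02', '+9 months') → 1996-05-02.
Earlier of the two is 1996-05-02.

1996-05-02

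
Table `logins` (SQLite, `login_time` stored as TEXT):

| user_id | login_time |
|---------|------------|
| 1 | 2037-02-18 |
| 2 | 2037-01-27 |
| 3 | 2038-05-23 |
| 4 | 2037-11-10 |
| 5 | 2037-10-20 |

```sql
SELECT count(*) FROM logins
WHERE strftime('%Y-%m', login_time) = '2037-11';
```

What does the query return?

1

Rows with year-month 2037-11: 2037-11-10 → 1.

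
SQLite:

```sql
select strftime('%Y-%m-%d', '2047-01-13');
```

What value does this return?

2047-01-13

`%Y-%m-%d` extracts the ISO date: 2047-01-13.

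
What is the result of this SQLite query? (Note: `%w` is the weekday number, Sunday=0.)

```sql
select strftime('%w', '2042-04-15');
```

2042-04-15 is a Tuesday; with Sunday=0 that is 2.

2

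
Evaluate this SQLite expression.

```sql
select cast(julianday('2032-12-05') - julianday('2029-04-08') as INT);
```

22 days remain in April 2029 after the 8th (30 − 8).
Full months from May 2029 through November 2032 contribute their day counts.
Then 5 days into December 2032.
Total: 22 + 31 + 30 + 31 + 31 + 30 + 31 + 30 + 31 + 31 + 28 + 31 + 30 + 31 + 30 + 31 + 31 + 30 + 31 + 30 + 31 + 31 + 28 + 31 + 30 + 31 + 30 + 31 + 31 + 30 + 31 + 30 + 31 + 31 + 29 + 31 + 30 + 31 + 30 + 31 + 31 + 30 + 31 + 30 + 5 = 1337.

1337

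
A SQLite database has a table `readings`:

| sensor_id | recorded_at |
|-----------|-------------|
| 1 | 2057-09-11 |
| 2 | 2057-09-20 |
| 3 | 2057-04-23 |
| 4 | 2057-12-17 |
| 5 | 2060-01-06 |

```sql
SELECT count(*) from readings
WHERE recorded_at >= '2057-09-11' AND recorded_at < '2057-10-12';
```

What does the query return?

Rows in [2057-09-11, 2057-10-12): 2057-09-11, 2057-09-20 → 2 rows.

2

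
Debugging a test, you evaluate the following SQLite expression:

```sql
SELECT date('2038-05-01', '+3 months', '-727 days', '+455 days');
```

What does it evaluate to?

2037-11-02

Adding +3 months to 2038-05-01 gives 2038-08-01.
Applying '-727 days' to 2038-08-01: counting 727 days back gives 2036-08-04.
Applying '+455 days' to 2036-08-04: counting 455 days forward gives 2037-11-02.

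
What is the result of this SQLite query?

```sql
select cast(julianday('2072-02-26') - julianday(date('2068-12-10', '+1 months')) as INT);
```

Adding +1 month to 2068-12-10 gives 2069-01-10.
21 days remain in January 2069 after the 10th (31 − 10).
Full months from February 2069 through January 2072 contribute their day counts.
Then 26 days into February 2072.
Total: 21 + 28 + 31 + 30 + 31 + 30 + 31 + 31 + 30 + 31 + 30 + 31 + 31 + 28 + 31 + 30 + 31 + 30 + 31 + 31 + 30 + 31 + 30 + 31 + 31 + 28 + 31 + 30 + 31 + 30 + 31 + 31 + 30 + 31 + 30 + 31 + 31 + 26 = 1142.

1142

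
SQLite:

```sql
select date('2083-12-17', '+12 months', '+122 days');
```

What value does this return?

Adding +12 months to 2083-12-17 gives 2084-12-17.
Applying '+122 days' to 2084-12-17: counting 122 days forward gives 2085-04-18.

2085-04-18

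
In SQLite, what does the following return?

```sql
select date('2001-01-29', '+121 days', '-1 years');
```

2000-05-30

Applying '+121 days' to 2001-01-29: counting 121 days forward gives 2001-05-30.
Adding -1 year to 2001-05-30 gives 2000-05-30.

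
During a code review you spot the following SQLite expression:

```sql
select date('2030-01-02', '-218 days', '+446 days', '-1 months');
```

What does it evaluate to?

2030-07-18

Applying '-218 days' to 2030-01-02: counting 218 days back gives 2029-05-29.
Applying '+446 days' to 2029-05-29: counting 446 days forward gives 2030-08-18.
Adding -1 month to 2030-08-18 gives 2030-07-18.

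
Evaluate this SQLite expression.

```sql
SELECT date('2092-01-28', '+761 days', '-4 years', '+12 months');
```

2091-02-27

Applying '+761 days' to 2092-01-28: counting 761 days forward gives 2094-02-27.
Adding -4 years to 2094-02-27 gives 2090-02-27.
Adding +12 months to 2090-02-27 gives 2091-02-27.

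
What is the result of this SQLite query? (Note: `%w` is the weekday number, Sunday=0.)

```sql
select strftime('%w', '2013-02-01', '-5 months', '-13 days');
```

First apply '-5 months', '-13 days': 2013-02-01 → 2012-08-19.
2012-08-19 is a Sunday; with Sunday=0 that is 0.

0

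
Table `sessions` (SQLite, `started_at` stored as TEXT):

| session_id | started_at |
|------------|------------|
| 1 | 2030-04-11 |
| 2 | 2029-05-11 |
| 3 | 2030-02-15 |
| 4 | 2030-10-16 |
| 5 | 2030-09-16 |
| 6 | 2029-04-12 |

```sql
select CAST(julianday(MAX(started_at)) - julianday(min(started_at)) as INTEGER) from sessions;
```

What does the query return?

552

MIN = 2029-04-12, MAX = 2030-10-16.
18 days remain in April 2029 after the 12th (30 − 12).
Full months from May 2029 through September 2030 contribute their day counts.
Then 16 days into October 2030.
Total: 18 + 31 + 30 + 31 + 31 + 30 + 31 + 30 + 31 + 31 + 28 + 31 + 30 + 31 + 30 + 31 + 31 + 30 + 16 = 552.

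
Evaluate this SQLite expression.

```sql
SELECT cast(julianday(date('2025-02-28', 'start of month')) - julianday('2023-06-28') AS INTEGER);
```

584

`start of month` rewinds 2025-02-28 to 2025-02-01.
2 days remain in June 2023 after the 28th (30 − 28).
Full months from July 2023 through January 2025 contribute their day counts.
Then 1 day into February 2025.
Total: 2 + 31 + 31 + 30 + 31 + 30 + 31 + 31 + 29 + 31 + 30 + 31 + 30 + 31 + 31 + 30 + 31 + 30 + 31 + 31 + 1 = 584.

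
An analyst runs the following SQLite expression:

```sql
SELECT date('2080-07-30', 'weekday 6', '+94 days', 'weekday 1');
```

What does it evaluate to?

`weekday 6` advances to the next Saturday; 2080-07-30 is a Tuesday, so it moves forward to 2080-08-03.
Applying '+94 days' to 2080-08-03: counting 94 days forward gives 2080-11-05.
`weekday 1` advances to the next Monday; 2080-11-05 is a Tuesday, so it moves forward to 2080-11-11.

2080-11-11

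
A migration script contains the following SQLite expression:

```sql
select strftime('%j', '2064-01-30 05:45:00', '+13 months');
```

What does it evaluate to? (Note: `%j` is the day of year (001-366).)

First apply '+13 months': 2064-01-30 05:45:00 → 2065-03-02 05:45:00.
Day-of-year for 2065-03-02: days since 2065-01-01 inclusive = 61, zero-padded to 061.

061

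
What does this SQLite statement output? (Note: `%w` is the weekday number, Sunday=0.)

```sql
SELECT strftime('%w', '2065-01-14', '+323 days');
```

4

First apply '+323 days': 2065-01-14 → 2065-12-03.
2065-12-03 is a Thursday; with Sunday=0 that is 4.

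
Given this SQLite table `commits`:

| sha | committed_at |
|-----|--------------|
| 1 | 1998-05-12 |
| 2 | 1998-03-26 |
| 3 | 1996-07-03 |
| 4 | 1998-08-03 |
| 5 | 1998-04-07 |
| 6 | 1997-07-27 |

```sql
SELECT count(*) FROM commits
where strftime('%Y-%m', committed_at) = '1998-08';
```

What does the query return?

Rows with year-month 1998-08: 1998-08-03 → 1.

1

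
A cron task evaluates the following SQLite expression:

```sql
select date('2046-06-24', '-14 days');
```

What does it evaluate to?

Going back 14 days within June lands on 2046-06-10.

2046-06-10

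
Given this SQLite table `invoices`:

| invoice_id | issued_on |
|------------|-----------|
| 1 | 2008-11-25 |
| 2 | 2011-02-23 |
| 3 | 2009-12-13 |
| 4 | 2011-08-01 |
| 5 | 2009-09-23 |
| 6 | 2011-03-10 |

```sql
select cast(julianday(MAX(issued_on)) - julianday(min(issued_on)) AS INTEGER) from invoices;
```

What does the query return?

979

MIN = 2008-11-25, MAX = 2011-08-01.
5 days remain in November 2008 after the 25th (30 − 25).
Full months from December 2008 through July 2011 contribute their day counts.
Then 1 day into August 2011.
Total: 5 + 31 + 31 + 28 + 31 + 30 + 31 + 30 + 31 + 31 + 30 + 31 + 30 + 31 + 31 + 28 + 31 + 30 + 31 + 30 + 31 + 31 + 30 + 31 + 30 + 31 + 31 + 28 + 31 + 30 + 31 + 30 + 31 + 1 = 979.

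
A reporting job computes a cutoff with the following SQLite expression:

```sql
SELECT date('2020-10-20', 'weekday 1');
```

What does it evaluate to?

`weekday 1` advances to the next Monday; 2020-10-20 is a Tuesday, so it moves forward to 2020-10-26.

2020-10-26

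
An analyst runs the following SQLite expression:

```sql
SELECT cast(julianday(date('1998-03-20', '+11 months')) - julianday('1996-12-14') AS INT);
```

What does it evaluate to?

Adding +11 months to 1998-03-20 gives 1999-02-20.
17 days remain in December 1996 after the 14th (31 − 14).
Full months from January 1997 through January 1999 contribute their day counts.
Then 20 days into February 1999.
Total: 17 + 31 + 28 + 31 + 30 + 31 + 30 + 31 + 31 + 30 + 31 + 30 + 31 + 31 + 28 + 31 + 30 + 31 + 30 + 31 + 31 + 30 + 31 + 30 + 31 + 31 + 20 = 798.

798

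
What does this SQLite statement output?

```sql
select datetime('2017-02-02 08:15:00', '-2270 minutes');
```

2270 minutes = 37h 50m; -2270 minutes from 2017-02-02 08:15:00 is 2017-01-31 18:25:00 (crosses midnight).

2017-01-31 18:25:00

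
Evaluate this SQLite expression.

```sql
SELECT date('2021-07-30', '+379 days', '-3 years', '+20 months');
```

2021-04-13

Applying '+379 days' to 2021-07-30: counting 379 days forward gives 2022-08-13.
Adding -3 years to 2022-08-13 gives 2019-08-13.
Adding +20 months to 2019-08-13 gives 2021-04-13.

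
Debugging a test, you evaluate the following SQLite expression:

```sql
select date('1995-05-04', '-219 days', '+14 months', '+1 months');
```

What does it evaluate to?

Applying '-219 days' to 1995-05-04: counting 219 days back gives 1994-09-27.
Adding +14 months to 1994-09-27 gives 1995-11-27.
Adding +1 month to 1995-11-27 gives 1995-12-27.

1995-12-27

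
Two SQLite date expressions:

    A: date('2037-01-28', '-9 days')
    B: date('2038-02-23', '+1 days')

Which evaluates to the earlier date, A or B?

A

A = 2037-01-19.
B = 2038-02-24.
A is earlier.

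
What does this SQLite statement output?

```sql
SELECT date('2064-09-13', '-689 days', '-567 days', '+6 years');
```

2067-04-06

Applying '-689 days' to 2064-09-13: counting 689 days back gives 2062-10-25.
Applying '-567 days' to 2062-10-25: counting 567 days back gives 2061-04-06.
Adding +6 years to 2061-04-06 gives 2067-04-06.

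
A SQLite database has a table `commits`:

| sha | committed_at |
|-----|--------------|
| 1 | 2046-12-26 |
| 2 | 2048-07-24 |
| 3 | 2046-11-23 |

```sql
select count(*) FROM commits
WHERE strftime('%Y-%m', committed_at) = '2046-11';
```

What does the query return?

Rows with year-month 2046-11: 2046-11-23 → 1.

1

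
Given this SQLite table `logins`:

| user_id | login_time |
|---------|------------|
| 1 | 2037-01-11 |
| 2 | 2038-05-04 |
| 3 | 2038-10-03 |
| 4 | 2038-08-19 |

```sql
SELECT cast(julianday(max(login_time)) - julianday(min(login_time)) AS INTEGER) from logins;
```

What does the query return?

630

MIN = 2037-01-11, MAX = 2038-10-03.
20 days remain in January 2037 after the 11th (31 − 11).
Full months from February 2037 through September 2038 contribute their day counts.
Then 3 days into October 2038.
Total: 20 + 28 + 31 + 30 + 31 + 30 + 31 + 31 + 30 + 31 + 30 + 31 + 31 + 28 + 31 + 30 + 31 + 30 + 31 + 31 + 30 + 3 = 630.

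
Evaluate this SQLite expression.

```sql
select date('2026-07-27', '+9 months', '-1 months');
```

2027-03-27

Adding +9 months to 2026-07-27 gives 2027-04-27.
Adding -1 month to 2027-04-27 gives 2027-03-27.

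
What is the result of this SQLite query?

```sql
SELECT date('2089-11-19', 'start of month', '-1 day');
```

2089-10-31

`start of month` rewinds 2089-11-19 to 2089-11-01.
Going back 1 day from 2089-11-01 reaches 2089-10-31 (last day of October, 31 days).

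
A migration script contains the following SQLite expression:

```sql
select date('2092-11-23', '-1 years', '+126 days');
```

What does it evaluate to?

2092-03-28

Adding -1 year to 2092-11-23 gives 2091-11-23.
Applying '+126 days' to 2091-11-23: counting 126 days forward gives 2092-03-28.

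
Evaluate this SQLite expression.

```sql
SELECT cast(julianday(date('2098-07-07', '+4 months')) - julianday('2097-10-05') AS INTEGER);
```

Adding +4 months to 2098-07-07 gives 2098-11-07.
26 days remain in October 2097 after the 5th (31 − 5).
Full months from November 2097 through October 2098 contribute their day counts.
Then 7 days into November 2098.
Total: 26 + 30 + 31 + 31 + 28 + 31 + 30 + 31 + 30 + 31 + 31 + 30 + 31 + 7 = 398.

398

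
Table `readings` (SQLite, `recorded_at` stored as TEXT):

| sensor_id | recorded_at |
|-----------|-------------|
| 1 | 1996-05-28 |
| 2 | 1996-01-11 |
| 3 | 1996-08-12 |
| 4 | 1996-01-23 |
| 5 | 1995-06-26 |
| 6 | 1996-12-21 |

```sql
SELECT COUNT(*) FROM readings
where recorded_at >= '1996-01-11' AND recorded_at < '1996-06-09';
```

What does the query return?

Rows in [1996-01-11, 1996-06-09): 1996-05-28, 1996-01-11, 1996-01-23 → 3 rows.

3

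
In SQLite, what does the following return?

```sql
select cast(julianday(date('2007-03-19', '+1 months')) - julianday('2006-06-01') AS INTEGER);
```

Adding +1 month to 2007-03-19 gives 2007-04-19.
29 days remain in June 2006 after the 1st (30 − 1).
Full months from July 2006 through March 2007 contribute their day counts.
Then 19 days into April 2007.
Total: 29 + 31 + 31 + 30 + 31 + 30 + 31 + 31 + 28 + 31 + 19 = 322.

322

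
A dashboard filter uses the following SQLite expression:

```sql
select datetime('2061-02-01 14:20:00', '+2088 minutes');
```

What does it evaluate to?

2088 minutes = 34h 48m; +2088 minutes from 2061-02-01 14:20:00 is 2061-02-03 01:08:00 (crosses midnight).

2061-02-03 01:08:00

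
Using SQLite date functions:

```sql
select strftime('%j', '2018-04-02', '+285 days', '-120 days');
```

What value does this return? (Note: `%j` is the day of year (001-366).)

257

First apply '+285 days', '-120 days': 2018-04-02 → 2018-09-14.
Day-of-year for 2018-09-14: days since 2018-01-01 inclusive = 257, zero-padded to 257.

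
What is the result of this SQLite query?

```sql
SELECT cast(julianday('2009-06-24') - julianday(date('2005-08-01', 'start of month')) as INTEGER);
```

`start of month` rewinds 2005-08-01 to 2005-08-01.
30 days remain in August 2005 after the 1st (31 − 1).
Full months from September 2005 through May 2009 contribute their day counts.
Then 24 days into June 2009.
Total: 30 + 30 + 31 + 30 + 31 + 31 + 28 + 31 + 30 + 31 + 30 + 31 + 31 + 30 + 31 + 30 + 31 + 31 + 28 + 31 + 30 + 31 + 30 + 31 + 31 + 30 + 31 + 30 + 31 + 31 + 29 + 31 + 30 + 31 + 30 + 31 + 31 + 30 + 31 + 30 + 31 + 31 + 28 + 31 + 30 + 31 + 24 = 1423.

1423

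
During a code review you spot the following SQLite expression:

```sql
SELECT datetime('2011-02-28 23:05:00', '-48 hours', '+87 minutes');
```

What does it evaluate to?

2011-02-27 00:32:00

-48 hours from 2011-02-28 23:05:00 is 2011-02-26 23:05:00 (crosses midnight).
87 minutes = 1h 27m; +87 minutes from 2011-02-26 23:05:00 is 2011-02-27 00:32:00 (crosses midnight).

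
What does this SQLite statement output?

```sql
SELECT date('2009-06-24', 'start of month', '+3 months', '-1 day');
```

`start of month` rewinds 2009-06-24 to 2009-06-01.
Adding +3 months to 2009-06-01 gives 2009-09-01.
Going back 1 day from 2009-09-01 reaches 2009-08-31 (last day of August, 31 days).

2009-08-31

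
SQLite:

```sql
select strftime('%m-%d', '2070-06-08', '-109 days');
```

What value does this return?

02-19

First apply '-109 days': 2070-06-08 → 2070-02-19.
`%m-%d` extracts the month-day: 02-19.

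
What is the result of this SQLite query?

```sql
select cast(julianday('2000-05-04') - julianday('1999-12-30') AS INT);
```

1 day remains in December 1999 after the 30th (31 − 30).
January 2000: 31 days.
February 2000: 29 days (leap year).
March 2000: 31 days.
April 2000: 30 days.
Then 4 days into May 2000.
Total: 1 + 31 + 29 + 31 + 30 + 4 = 126.

126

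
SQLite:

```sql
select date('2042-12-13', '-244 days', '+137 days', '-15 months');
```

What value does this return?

Applying '-244 days' to 2042-12-13: counting 244 days back gives 2042-04-13.
Applying '+137 days' to 2042-04-13: counting 137 days forward gives 2042-08-28.
Adding -15 months to 2042-08-28 gives 2041-05-28.

2041-05-28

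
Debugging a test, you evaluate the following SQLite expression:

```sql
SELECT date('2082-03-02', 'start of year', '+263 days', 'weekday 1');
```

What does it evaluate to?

2082-09-21

`start of year` rewinds 2082-03-02 to 2082-01-01.
Applying '+263 days' to 2082-01-01: counting 263 days forward gives 2082-09-21.
`weekday 1` advances to the next Monday; 2082-09-21 is already a Monday, so it stays at 2082-09-21.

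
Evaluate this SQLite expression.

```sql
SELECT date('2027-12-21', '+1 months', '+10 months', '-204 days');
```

2028-05-01

Adding +1 month to 2027-12-21 gives 2028-01-21.
Adding +10 months to 2028-01-21 gives 2028-11-21.
Applying '-204 days' to 2028-11-21: counting 204 days back gives 2028-05-01.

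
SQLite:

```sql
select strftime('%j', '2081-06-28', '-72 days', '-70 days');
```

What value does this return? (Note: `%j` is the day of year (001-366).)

037

First apply '-72 days', '-70 days': 2081-06-28 → 2081-02-06.
Day-of-year for 2081-02-06: days since 2081-01-01 inclusive = 37, zero-padded to 037.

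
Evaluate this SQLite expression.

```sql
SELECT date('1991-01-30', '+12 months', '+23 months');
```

1993-12-30

Adding +12 months to 1991-01-30 gives 1992-01-30.
Adding +23 months to 1992-01-30 gives 1993-12-30.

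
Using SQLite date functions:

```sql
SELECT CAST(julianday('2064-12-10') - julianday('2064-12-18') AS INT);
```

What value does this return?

-8

Both dates are in December 2064: 18 − 10 = 8.
The subtraction is earlier − later, so the result is −8 → -8.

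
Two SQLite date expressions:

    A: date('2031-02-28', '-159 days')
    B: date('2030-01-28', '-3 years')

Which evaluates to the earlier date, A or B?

A = 2030-09-22.
B = 2027-01-28.
B is earlier.

B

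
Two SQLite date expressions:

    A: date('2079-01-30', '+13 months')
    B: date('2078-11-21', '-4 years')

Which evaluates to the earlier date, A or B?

B

A = 2080-03-01.
B = 2074-11-21.
B is earlier.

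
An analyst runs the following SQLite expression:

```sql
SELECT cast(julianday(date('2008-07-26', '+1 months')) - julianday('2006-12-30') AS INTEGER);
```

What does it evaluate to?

Adding +1 month to 2008-07-26 gives 2008-08-26.
1 day remains in December 2006 after the 30th (31 − 30).
Full months from January 2007 through July 2008 contribute their day counts.
Then 26 days into August 2008.
Total: 1 + 31 + 28 + 31 + 30 + 31 + 30 + 31 + 31 + 30 + 31 + 30 + 31 + 31 + 29 + 31 + 30 + 31 + 30 + 31 + 26 = 605.

605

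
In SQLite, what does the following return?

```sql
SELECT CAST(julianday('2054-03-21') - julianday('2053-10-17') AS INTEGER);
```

155

14 days remain in October 2053 after the 17th (31 − 17).
November 2053: 30 days.
December 2053: 31 days.
January 2054: 31 days.
February 2054: 28 days.
Then 21 days into March 2054.
Total: 14 + 30 + 31 + 31 + 28 + 21 = 155.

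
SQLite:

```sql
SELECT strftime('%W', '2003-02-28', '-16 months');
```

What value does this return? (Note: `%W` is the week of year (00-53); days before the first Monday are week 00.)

43

First apply '-16 months': 2003-02-28 → 2001-10-28.
2001-10-28 is a Sunday. SQLite's %W counts Mondays since the year started; the result is 43.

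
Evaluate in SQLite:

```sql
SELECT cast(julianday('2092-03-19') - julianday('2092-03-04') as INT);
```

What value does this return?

Both dates are in March 2092: 19 − 4 = 15.

15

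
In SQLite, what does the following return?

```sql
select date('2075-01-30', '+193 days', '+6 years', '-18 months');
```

2080-02-11

Applying '+193 days' to 2075-01-30: counting 193 days forward gives 2075-08-11.
Adding +6 years to 2075-08-11 gives 2081-08-11.
Adding -18 months to 2081-08-11 gives 2080-02-11.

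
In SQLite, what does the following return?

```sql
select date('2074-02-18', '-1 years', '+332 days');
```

2074-01-16

Adding -1 year to 2074-02-18 gives 2073-02-18.
Applying '+332 days' to 2073-02-18: counting 332 days forward gives 2074-01-16.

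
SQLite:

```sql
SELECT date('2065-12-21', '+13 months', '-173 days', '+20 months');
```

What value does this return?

2068-04-01

Adding +13 months to 2065-12-21 gives 2067-01-21.
Applying '-173 days' to 2067-01-21: counting 173 days back gives 2066-08-01.
Adding +20 months to 2066-08-01 gives 2068-04-01.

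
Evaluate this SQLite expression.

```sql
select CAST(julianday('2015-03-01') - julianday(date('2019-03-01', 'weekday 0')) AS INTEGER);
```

-1463

`weekday 0` advances to the next Sunday; 2019-03-01 is a Friday, so it moves forward to 2019-03-03.
30 days remain in March 2015 after the 1st (31 − 1).
Full months from April 2015 through February 2019 contribute their day counts.
Then 3 days into March 2019.
Total: 30 + 30 + 31 + 30 + 31 + 31 + 30 + 31 + 30 + 31 + 31 + 29 + 31 + 30 + 31 + 30 + 31 + 31 + 30 + 31 + 30 + 31 + 31 + 28 + 31 + 30 + 31 + 30 + 31 + 31 + 30 + 31 + 30 + 31 + 31 + 28 + 31 + 30 + 31 + 30 + 31 + 31 + 30 + 31 + 30 + 31 + 31 + 28 + 3 = 1463.
The subtraction is earlier − later, so the result is −1463 → -1463.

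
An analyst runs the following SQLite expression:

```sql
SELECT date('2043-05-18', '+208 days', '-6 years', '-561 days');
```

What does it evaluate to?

Applying '+208 days' to 2043-05-18: counting 208 days forward gives 2043-12-12.
Adding -6 years to 2043-12-12 gives 2037-12-12.
Applying '-561 days' to 2037-12-12: counting 561 days back gives 2036-05-30.

2036-05-30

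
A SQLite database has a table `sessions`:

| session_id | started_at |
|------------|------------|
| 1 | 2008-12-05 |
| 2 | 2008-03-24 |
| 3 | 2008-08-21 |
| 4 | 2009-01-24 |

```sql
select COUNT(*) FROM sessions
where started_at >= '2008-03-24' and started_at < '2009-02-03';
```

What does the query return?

4

Rows in [2008-03-24, 2009-02-03): 2008-12-05, 2008-03-24, 2008-08-21, 2009-01-24 → 4 rows.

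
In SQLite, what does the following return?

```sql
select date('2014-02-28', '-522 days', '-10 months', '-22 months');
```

Applying '-522 days' to 2014-02-28: counting 522 days back gives 2012-09-24.
Adding -10 months to 2012-09-24 gives 2011-11-24.
Adding -22 months to 2011-11-24 gives 2010-01-24.

2010-01-24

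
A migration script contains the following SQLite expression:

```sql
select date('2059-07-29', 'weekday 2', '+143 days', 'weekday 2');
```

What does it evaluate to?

`weekday 2` advances to the next Tuesday; 2059-07-29 is already a Tuesday, so it stays at 2059-07-29.
Applying '+143 days' to 2059-07-29: counting 143 days forward gives 2059-12-19.
`weekday 2` advances to the next Tuesday; 2059-12-19 is a Friday, so it moves forward to 2059-12-23.

2059-12-23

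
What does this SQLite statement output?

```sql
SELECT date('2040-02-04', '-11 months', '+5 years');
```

Adding -11 months to 2040-02-04 gives 2039-03-04.
Adding +5 years to 2039-03-04 gives 2044-03-04.

2044-03-04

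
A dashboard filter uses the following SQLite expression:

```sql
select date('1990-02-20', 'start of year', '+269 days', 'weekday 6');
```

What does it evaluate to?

`start of year` rewinds 1990-02-20 to 1990-01-01.
Applying '+269 days' to 1990-01-01: counting 269 days forward gives 1990-09-27.
`weekday 6` advances to the next Saturday; 1990-09-27 is a Thursday, so it moves forward to 1990-09-29.

1990-09-29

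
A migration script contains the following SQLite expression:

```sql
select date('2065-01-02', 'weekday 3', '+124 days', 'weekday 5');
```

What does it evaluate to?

`weekday 3` advances to the next Wednesday; 2065-01-02 is a Friday, so it moves forward to 2065-01-07.
Applying '+124 days' to 2065-01-07: counting 124 days forward gives 2065-05-11.
`weekday 5` advances to the next Friday; 2065-05-11 is a Monday, so it moves forward to 2065-05-15.

2065-05-15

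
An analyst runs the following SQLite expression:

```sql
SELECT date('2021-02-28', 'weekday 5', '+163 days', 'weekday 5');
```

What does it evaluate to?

2021-08-20

`weekday 5` advances to the next Friday; 2021-02-28 is a Sunday, so it moves forward to 2021-03-05.
Applying '+163 days' to 2021-03-05: counting 163 days forward gives 2021-08-15.
`weekday 5` advances to the next Friday; 2021-08-15 is a Sunday, so it moves forward to 2021-08-20.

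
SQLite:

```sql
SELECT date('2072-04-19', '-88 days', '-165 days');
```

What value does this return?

2071-08-10

Applying '-88 days' to 2072-04-19: counting 88 days back gives 2072-01-22.
Applying '-165 days' to 2072-01-22: counting 165 days back gives 2071-08-10.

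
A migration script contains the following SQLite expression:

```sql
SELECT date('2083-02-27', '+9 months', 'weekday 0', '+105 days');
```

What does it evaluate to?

Adding +9 months to 2083-02-27 gives 2083-11-27.
`weekday 0` advances to the next Sunday; 2083-11-27 is a Saturday, so it moves forward to 2083-11-28.
Applying '+105 days' to 2083-11-28: counting 105 days forward gives 2084-03-12.

2084-03-12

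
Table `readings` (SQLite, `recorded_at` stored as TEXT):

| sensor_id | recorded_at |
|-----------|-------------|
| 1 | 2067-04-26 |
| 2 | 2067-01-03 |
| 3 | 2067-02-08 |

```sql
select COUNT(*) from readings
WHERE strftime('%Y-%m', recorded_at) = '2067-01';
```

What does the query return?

Rows with year-month 2067-01: 2067-01-03 → 1.

1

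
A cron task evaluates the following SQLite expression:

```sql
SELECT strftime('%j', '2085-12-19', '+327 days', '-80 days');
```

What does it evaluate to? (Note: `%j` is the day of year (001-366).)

First apply '+327 days', '-80 days': 2085-12-19 → 2086-08-23.
Day-of-year for 2086-08-23: days since 2086-01-01 inclusive = 235, zero-padded to 235.

235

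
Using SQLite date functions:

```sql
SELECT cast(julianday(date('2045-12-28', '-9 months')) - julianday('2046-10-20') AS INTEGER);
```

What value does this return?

Adding -9 months to 2045-12-28 gives 2045-03-28.
3 days remain in March 2045 after the 28th (31 − 28).
Full months from April 2045 through September 2046 contribute their day counts.
Then 20 days into October 2046.
Total: 3 + 30 + 31 + 30 + 31 + 31 + 30 + 31 + 30 + 31 + 31 + 28 + 31 + 30 + 31 + 30 + 31 + 31 + 30 + 20 = 571.
The subtraction is earlier − later, so the result is −571 → -571.

-571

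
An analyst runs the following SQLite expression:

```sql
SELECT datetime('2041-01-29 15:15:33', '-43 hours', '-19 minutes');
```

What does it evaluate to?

2041-01-27 19:56:33

-43 hours from 2041-01-29 15:15:33 is 2041-01-27 20:15:33 (crosses midnight).
-19 minutes from 2041-01-27 20:15:33 is 2041-01-27 19:56:33.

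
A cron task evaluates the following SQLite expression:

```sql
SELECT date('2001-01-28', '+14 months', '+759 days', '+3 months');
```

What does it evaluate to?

Adding +14 months to 2001-01-28 gives 2002-03-28.
Applying '+759 days' to 2002-03-28: counting 759 days forward gives 2004-04-25.
Adding +3 months to 2004-04-25 gives 2004-07-25.

2004-07-25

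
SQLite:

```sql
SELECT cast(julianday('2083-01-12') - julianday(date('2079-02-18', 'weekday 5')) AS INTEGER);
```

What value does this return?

1418

`weekday 5` advances to the next Friday; 2079-02-18 is a Saturday, so it moves forward to 2079-02-24.
4 days remain in February 2079 after the 24th (28 − 24).
Full months from March 2079 through December 2082 contribute their day counts.
Then 12 days into January 2083.
Total: 4 + 31 + 30 + 31 + 30 + 31 + 31 + 30 + 31 + 30 + 31 + 31 + 29 + 31 + 30 + 31 + 30 + 31 + 31 + 30 + 31 + 30 + 31 + 31 + 28 + 31 + 30 + 31 + 30 + 31 + 31 + 30 + 31 + 30 + 31 + 31 + 28 + 31 + 30 + 31 + 30 + 31 + 31 + 30 + 31 + 30 + 31 + 12 = 1418.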